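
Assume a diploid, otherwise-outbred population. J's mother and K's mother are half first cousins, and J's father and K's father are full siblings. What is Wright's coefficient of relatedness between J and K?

0.140625

Independent pedigree routes through distinct common ancestors add.
J and K are related in two ways: half second cousins through their mothers (r = 1/64) and first cousins through their fathers (r = 1/8).
r = 1/64 + 1/8 = 0.140625.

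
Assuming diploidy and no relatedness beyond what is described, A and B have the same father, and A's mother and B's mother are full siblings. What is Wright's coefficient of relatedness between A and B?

0.375

Wright's path rule: contributions from independent ancestry routes add.
A and B are related in two ways: half-sibs through their shared father (r = 1/4) and first cousins through their mothers (r = 1/8).
r = 1/4 + 1/8 = 0.375.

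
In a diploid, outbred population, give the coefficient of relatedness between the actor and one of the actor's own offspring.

0.5

Each parent–offspring link contributes a factor of 1/2, and independent paths through distinct common ancestors add.
One parent–offspring link: r = (1/2)^1 = 1/2.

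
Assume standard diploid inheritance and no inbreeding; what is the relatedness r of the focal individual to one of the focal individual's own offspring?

0.5

Each parent–offspring link contributes a factor of 1/2, and independent paths through distinct common ancestors add.
One parent–offspring link: r = (1/2)^1 = 1/2.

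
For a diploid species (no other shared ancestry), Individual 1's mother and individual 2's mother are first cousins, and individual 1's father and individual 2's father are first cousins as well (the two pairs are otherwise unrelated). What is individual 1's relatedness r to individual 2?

0.0625

Independent pedigree routes through distinct common ancestors add.
Individual 1 and individual 2 are related in two ways: second cousins through their mothers (r = 1/32) and second cousins through their fathers (r = 1/32).
r = 1/32 + 1/32 = 1/16 = 0.0625.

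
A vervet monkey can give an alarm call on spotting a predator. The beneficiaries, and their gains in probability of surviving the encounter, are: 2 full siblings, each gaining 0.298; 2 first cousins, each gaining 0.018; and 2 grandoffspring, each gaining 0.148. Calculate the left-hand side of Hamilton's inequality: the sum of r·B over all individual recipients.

0.3765

r to a full sibling = 0.5 (full sibs share both parents — two paths of length 2: r = 2·(1/2)^2 = 1/2).
r to a first cousin = 1/8 (first cousins share one grandparent pair — two paths of length 4: r = 2·(1/2)^4 = 1/8).
r to a grandoffspring = 1/4 (two parent–offspring links: r = (1/2)^2 = 1/4).
Summing one r·B term per recipient: 2·0.5·0.298 + 2·0.125·0.018 + 2·0.25·0.148 = 0.3765.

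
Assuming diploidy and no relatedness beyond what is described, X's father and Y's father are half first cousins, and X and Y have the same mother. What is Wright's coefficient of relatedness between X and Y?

0.265625

Wright's path rule: contributions from independent ancestry routes add.
X and Y are related in two ways: half second cousins through their fathers (r = 1/64) and half-sibs through their shared mother (r = 1/4).
r = 1/64 + 1/4 = 0.265625.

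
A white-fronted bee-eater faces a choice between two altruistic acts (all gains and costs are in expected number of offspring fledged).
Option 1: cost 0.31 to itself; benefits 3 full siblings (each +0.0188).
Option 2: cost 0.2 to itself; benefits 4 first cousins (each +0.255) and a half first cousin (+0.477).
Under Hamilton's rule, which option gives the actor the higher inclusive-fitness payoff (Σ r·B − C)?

Option 1: r to a full sibling = 0.5.
Option 1: Σ r·B − C = (3·0.5·0.0188) − 0.31 = -0.2818.
Option 2: r to a first cousin = 0.125.
Option 2: r to a half first cousin = 0.0625.
Option 2: Σ r·B − C = (4·0.125·0.255 + 1·0.0625·0.477) − 0.2 = -0.0426875.
Option 2 has the higher net inclusive-fitness payoff.

Option 2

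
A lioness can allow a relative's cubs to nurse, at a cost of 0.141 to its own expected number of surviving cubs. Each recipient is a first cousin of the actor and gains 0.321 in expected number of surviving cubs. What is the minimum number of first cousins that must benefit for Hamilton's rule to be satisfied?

r to a first cousin = 1/8 (first cousins share one grandparent pair — two paths of length 4: r = 2·(1/2)^4 = 1/8).
Hamilton's rule: n·r·B > C  ⇒  n > C/(r·B) = 0.141/(0.125·0.321) = 3.514.
The smallest integer exceeding 3.514 is 4.

4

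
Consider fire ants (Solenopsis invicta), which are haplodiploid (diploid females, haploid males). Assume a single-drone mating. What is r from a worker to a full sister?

Haplodiploid full sisters inherit their father's entire haploid genome identically (contributing 1/2) and on average half of their mother's contribution (1/2 · 1/2 = 1/4); r = 1/2 + 1/4 = 3/4.

0.75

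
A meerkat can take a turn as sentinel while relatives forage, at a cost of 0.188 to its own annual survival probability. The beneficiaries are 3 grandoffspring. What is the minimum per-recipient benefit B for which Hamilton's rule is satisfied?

r to a grandoffspring = 1/4 (two parent–offspring links: r = (1/2)^2 = 1/4).
Hamilton's rule with n recipients of equal r: n·r·B > C, so B > C/(n·r) = 0.188/(3·0.25) = 0.2507.

0.2507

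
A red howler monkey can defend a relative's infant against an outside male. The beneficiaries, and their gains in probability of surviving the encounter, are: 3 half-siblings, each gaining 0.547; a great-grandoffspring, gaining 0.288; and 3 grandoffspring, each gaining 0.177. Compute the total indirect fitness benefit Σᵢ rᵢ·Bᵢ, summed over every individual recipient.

0.579

r to a half-sibling = 1/4 (half-sibs share one parent — one path of length 2: r = (1/2)^2 = 1/4).
r to a great-grandoffspring = 1/8 (three parent–offspring links: r = (1/2)^3 = 1/8).
r to a grandoffspring = 1/4 (two parent–offspring links: r = (1/2)^2 = 1/4).
Summing one r·B term per recipient: 3·0.25·0.547 + 1·0.125·0.288 + 3·0.25·0.177 = 0.579.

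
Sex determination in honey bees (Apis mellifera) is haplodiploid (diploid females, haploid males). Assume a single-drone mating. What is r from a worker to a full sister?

0.75

Haplodiploid full sisters inherit their father's entire haploid genome identically (contributing 1/2) and on average half of their mother's contribution (1/2 · 1/2 = 1/4); r = 1/2 + 1/4 = 3/4.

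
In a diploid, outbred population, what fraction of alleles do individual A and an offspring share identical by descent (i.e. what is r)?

0.5

Each parent–offspring link contributes a factor of 1/2, and independent paths through distinct common ancestors add.
One parent–offspring link: r = (1/2)^1 = 1/2.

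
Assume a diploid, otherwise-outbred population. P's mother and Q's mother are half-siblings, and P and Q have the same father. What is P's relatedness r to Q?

0.3125

Wright's path rule: contributions from independent ancestry routes add.
P and Q are related in two ways: half first cousins through their mothers (r = 1/16) and half-sibs through their shared father (r = 1/4).
r = 1/16 + 1/4 = 0.3125.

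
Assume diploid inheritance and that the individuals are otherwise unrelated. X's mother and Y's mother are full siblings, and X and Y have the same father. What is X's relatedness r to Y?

Relatedness sums over independent paths through distinct common ancestors.
X and Y are related in two ways: first cousins through their mothers (r = 1/8) and half-sibs through their shared father (r = 1/4).
r = 1/8 + 1/4 = 0.375.

0.375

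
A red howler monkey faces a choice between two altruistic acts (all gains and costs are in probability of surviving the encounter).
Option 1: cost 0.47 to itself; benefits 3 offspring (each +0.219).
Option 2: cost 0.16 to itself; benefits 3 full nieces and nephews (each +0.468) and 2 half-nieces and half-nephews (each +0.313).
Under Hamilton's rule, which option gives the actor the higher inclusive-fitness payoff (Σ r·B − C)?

Option 2

Option 1: r to an offspring = 0.5.
Option 1: Σ r·B − C = (3·0.5·0.219) − 0.47 = -0.1415.
Option 2: r to a full niece or nephew = 0.25.
Option 2: r to a half-niece or half-nephew = 0.125.
Option 2: Σ r·B − C = (3·0.25·0.468 + 2·0.125·0.313) − 0.16 = 0.26925.
Option 2 has the higher net inclusive-fitness payoff.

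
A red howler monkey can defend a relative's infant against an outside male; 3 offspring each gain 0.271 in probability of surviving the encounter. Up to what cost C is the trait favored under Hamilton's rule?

r to an offspring = 0.5 (one parent–offspring link: r = (1/2)^1 = 1/2).
Hamilton's rule: n·r·B > C, so the trait is favored while C < n·r·B = 3·0.5·0.271 = 0.4065.

0.4065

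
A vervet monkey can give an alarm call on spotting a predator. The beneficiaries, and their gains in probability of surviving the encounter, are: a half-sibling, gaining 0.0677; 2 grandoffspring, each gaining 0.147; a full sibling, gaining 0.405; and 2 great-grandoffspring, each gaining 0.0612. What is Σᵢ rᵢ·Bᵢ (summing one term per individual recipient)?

0.308225

r to a half-sibling = 1/4 (half-sibs share one parent — one path of length 2: r = (1/2)^2 = 1/4).
r to a grandoffspring = 1/4 (two parent–offspring links: r = (1/2)^2 = 1/4).
r to a full sibling = 0.5 (full sibs share both parents — two paths of length 2: r = 2·(1/2)^2 = 1/2).
r to a great-grandoffspring = 1/8 (three parent–offspring links: r = (1/2)^3 = 1/8).
Summing one r·B term per recipient: 1·0.25·0.0677 + 2·0.25·0.147 + 1·0.5·0.405 + 2·0.125·0.0612 = 0.308225.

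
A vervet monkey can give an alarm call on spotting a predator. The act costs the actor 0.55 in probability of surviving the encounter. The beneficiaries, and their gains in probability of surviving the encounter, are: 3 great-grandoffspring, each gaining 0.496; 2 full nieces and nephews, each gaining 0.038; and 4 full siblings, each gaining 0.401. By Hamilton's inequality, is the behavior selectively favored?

Yes

Hamilton's rule: the trait is favored when the sum of r·B over every recipient exceeds the actor's cost C.
r to a great-grandoffspring = 1/8 (three parent–offspring links: r = (1/2)^3 = 1/8).
r to a full niece or nephew = 0.25 (full aunt/uncle↔niece/nephew: two paths of length 3 through the shared grandparent pair: r = 2·(1/2)^3 = 1/4).
r to a full sibling = 1/2 (full sibs share both parents — two paths of length 2: r = 2·(1/2)^2 = 1/2).
Summing one r·B term per recipient: 3·0.125·0.496 + 2·0.25·0.038 + 4·0.5·0.401 = 1.007.
1.007 > 0.55: the indirect benefit exceeds the cost.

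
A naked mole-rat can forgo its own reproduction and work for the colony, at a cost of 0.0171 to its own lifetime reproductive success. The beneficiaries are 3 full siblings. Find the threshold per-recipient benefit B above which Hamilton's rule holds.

0.0114

r to a full sibling = 0.5 (full sibs share both parents — two paths of length 2: r = 2·(1/2)^2 = 1/2).
Hamilton's rule with n recipients of equal r: n·r·B > C, so B > C/(n·r) = 0.0171/(3·0.5) = 0.0114.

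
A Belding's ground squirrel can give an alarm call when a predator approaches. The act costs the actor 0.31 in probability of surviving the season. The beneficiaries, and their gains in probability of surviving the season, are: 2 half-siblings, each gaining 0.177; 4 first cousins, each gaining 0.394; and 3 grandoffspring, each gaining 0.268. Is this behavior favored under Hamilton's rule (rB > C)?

Yes

Hamilton's rule: the trait is favored when the sum of r·B over every recipient exceeds the actor's cost C.
r to a half-sibling = 1/4 (half-sibs share one parent — one path of length 2: r = (1/2)^2 = 1/4).
r to a first cousin = 0.125 (first cousins share one grandparent pair — two paths of length 4: r = 2·(1/2)^4 = 1/8).
r to a grandoffspring = 0.25 (two parent–offspring links: r = (1/2)^2 = 1/4).
Summing one r·B term per recipient: 2·0.25·0.177 + 4·0.125·0.394 + 3·0.25·0.268 = 0.4865.
0.4865 > 0.31: the indirect benefit exceeds the cost.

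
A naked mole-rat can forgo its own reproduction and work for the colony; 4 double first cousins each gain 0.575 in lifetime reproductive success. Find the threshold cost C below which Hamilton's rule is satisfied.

0.575

r to a double first cousin = 1/4 (double first cousins share both grandparent pairs — four paths of length 4: r = 4·(1/2)^4 = 1/4).
Hamilton's rule: n·r·B > C, so the trait is favored while C < n·r·B = 4·0.25·0.575 = 0.575.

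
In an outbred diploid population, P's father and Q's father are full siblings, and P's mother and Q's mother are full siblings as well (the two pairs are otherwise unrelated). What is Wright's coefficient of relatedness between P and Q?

0.25

Wright's path rule: contributions from independent ancestry routes add.
P and Q are related in two ways: first cousins through their fathers (r = 1/8) and first cousins through their mothers (r = 1/8) — i.e. double first cousins.
r = 1/8 + 1/8 = 0.25.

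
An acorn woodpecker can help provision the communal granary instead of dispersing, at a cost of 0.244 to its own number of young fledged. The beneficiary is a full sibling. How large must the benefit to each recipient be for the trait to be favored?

0.488

r to a full sibling = 1/2 (full sibs share both parents — two paths of length 2: r = 2·(1/2)^2 = 1/2).
Hamilton's rule with n recipients of equal r: n·r·B > C, so B > C/(n·r) = 0.244/(1·0.5) = 0.488.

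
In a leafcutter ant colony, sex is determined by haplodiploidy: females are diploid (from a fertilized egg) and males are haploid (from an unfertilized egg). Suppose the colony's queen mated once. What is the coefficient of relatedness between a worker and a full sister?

0.75

Haplodiploid full sisters inherit their father's entire haploid genome identically (contributing 1/2) and on average half of their mother's contribution (1/2 · 1/2 = 1/4); r = 1/2 + 1/4 = 3/4.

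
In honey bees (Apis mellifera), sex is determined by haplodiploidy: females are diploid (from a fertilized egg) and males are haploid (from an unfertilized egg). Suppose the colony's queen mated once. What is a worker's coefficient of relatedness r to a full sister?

Haplodiploid full sisters inherit their father's entire haploid genome identically (contributing 1/2) and on average half of their mother's contribution (1/2 · 1/2 = 1/4); r = 1/2 + 1/4 = 3/4.

0.75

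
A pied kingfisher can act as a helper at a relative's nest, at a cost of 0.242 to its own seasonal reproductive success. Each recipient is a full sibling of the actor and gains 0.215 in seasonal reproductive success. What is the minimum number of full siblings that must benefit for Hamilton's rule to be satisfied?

r to a full sibling = 1/2 (full sibs share both parents — two paths of length 2: r = 2·(1/2)^2 = 1/2).
Hamilton's rule: n·r·B > C  ⇒  n > C/(r·B) = 0.242/(0.5·0.215) = 2.251.
The smallest integer exceeding 2.251 is 3.

3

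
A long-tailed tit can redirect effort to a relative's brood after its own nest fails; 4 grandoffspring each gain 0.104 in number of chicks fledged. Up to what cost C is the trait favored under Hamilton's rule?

0.104

r to a grandoffspring = 0.25 (two parent–offspring links: r = (1/2)^2 = 1/4).
Hamilton's rule: n·r·B > C, so the trait is favored while C < n·r·B = 4·0.25·0.104 = 0.104.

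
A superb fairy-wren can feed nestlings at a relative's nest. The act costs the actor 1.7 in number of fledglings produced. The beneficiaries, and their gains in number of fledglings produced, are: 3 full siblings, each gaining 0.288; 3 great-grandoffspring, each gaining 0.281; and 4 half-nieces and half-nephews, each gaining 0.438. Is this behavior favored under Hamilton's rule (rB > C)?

No

Hamilton's rule: the trait is favored when the sum of r·B over every recipient exceeds the actor's cost C.
r to a full sibling = 1/2 (full sibs share both parents — two paths of length 2: r = 2·(1/2)^2 = 1/2).
r to a great-grandoffspring = 0.125 (three parent–offspring links: r = (1/2)^3 = 1/8).
r to a half-niece or half-nephew = 1/8 (half-aunt/uncle↔niece/nephew: one path of length 3: r = (1/2)^3 = 1/8).
Summing one r·B term per recipient: 3·0.5·0.288 + 3·0.125·0.281 + 4·0.125·0.438 = 0.756375.
0.756375 < 1.7: the indirect benefit is less than the cost.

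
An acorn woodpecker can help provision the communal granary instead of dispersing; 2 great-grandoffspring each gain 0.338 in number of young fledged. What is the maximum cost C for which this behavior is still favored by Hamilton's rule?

0.0845

r to a great-grandoffspring = 1/8 (three parent–offspring links: r = (1/2)^3 = 1/8).
Hamilton's rule: n·r·B > C, so the trait is favored while C < n·r·B = 2·0.125·0.338 = 0.0845.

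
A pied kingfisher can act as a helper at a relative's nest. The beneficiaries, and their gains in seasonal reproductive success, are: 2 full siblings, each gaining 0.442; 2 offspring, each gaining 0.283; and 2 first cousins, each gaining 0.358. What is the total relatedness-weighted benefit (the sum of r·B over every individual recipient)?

0.8145

r to a full sibling = 1/2 (full sibs share both parents — two paths of length 2: r = 2·(1/2)^2 = 1/2).
r to an offspring = 0.5 (one parent–offspring link: r = (1/2)^1 = 1/2).
r to a first cousin = 0.125 (first cousins share one grandparent pair — two paths of length 4: r = 2·(1/2)^4 = 1/8).
Summing one r·B term per recipient: 2·0.5·0.442 + 2·0.5·0.283 + 2·0.125·0.358 = 0.8145.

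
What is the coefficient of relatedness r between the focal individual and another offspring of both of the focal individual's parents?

0.5

Each parent–offspring link contributes a factor of 1/2, and independent paths through distinct common ancestors add.
Full sibs share both parents — two paths of length 2: r = 2·(1/2)^2 = 1/2.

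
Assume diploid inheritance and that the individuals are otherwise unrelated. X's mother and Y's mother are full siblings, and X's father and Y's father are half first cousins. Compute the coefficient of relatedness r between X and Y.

0.140625

Independent pedigree routes through distinct common ancestors add.
X and Y are related in two ways: first cousins through their mothers (r = 1/8) and half second cousins through their fathers (r = 1/64).
r = 1/8 + 1/64 = 0.140625.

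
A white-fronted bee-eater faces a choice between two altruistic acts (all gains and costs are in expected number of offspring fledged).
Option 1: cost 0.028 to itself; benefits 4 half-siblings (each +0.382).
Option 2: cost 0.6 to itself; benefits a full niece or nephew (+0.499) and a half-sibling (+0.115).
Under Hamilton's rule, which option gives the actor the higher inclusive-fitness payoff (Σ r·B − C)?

Option 1

Option 1: r to a half-sibling = 0.25.
Option 1: Σ r·B − C = (4·0.25·0.382) − 0.028 = 0.354.
Option 2: r to a full niece or nephew = 0.25.
Option 2: r to a half-sibling = 0.25.
Option 2: Σ r·B − C = (1·0.25·0.499 + 1·0.25·0.115) − 0.6 = -0.4465.
Option 1 has the higher net inclusive-fitness payoff.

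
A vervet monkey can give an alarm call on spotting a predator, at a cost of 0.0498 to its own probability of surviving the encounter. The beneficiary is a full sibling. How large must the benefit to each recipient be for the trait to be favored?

r to a full sibling = 0.5 (full sibs share both parents — two paths of length 2: r = 2·(1/2)^2 = 1/2).
Hamilton's rule with n recipients of equal r: n·r·B > C, so B > C/(n·r) = 0.0498/(1·0.5) = 0.0996.

0.0996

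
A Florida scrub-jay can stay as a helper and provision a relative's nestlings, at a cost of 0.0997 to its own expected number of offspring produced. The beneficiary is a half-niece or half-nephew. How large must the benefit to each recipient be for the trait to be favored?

0.7976

r to a half-niece or half-nephew = 1/8 (half-aunt/uncle↔niece/nephew: one path of length 3: r = (1/2)^3 = 1/8).
Hamilton's rule with n recipients of equal r: n·r·B > C, so B > C/(n·r) = 0.0997/(1·0.125) = 0.7976.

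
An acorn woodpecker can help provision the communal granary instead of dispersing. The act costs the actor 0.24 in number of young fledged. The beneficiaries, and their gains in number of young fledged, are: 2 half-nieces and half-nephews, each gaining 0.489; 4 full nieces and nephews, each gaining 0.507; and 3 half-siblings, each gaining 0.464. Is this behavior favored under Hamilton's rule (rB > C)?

Yes

Hamilton's rule: the trait is favored when the sum of r·B over every recipient exceeds the actor's cost C.
r to a half-niece or half-nephew = 0.125 (half-aunt/uncle↔niece/nephew: one path of length 3: r = (1/2)^3 = 1/8).
r to a full niece or nephew = 1/4 (full aunt/uncle↔niece/nephew: two paths of length 3 through the shared grandparent pair: r = 2·(1/2)^3 = 1/4).
r to a half-sibling = 1/4 (half-sibs share one parent — one path of length 2: r = (1/2)^2 = 1/4).
Summing one r·B term per recipient: 2·0.125·0.489 + 4·0.25·0.507 + 3·0.25·0.464 = 0.97725.
0.97725 > 0.24: the indirect benefit exceeds the cost.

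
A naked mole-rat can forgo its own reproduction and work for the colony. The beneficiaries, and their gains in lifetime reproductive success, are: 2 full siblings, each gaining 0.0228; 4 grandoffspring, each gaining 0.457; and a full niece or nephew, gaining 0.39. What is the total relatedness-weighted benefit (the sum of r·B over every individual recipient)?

0.5773

r to a full sibling = 0.5 (full sibs share both parents — two paths of length 2: r = 2·(1/2)^2 = 1/2).
r to a grandoffspring = 0.25 (two parent–offspring links: r = (1/2)^2 = 1/4).
r to a full niece or nephew = 1/4 (full aunt/uncle↔niece/nephew: two paths of length 3 through the shared grandparent pair: r = 2·(1/2)^3 = 1/4).
Summing one r·B term per recipient: 2·0.5·0.0228 + 4·0.25·0.457 + 1·0.25·0.39 = 0.5773.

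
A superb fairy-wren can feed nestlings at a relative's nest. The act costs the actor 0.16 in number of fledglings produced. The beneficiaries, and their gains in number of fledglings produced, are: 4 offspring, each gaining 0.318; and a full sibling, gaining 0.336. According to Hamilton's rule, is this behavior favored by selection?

Yes

Hamilton's rule: the trait is favored when the sum of r·B over every recipient exceeds the actor's cost C.
r to an offspring = 1/2 (one parent–offspring link: r = (1/2)^1 = 1/2).
r to a full sibling = 0.5 (full sibs share both parents — two paths of length 2: r = 2·(1/2)^2 = 1/2).
Summing one r·B term per recipient: 4·0.5·0.318 + 1·0.5·0.336 = 0.804.
0.804 > 0.16: the indirect benefit exceeds the cost.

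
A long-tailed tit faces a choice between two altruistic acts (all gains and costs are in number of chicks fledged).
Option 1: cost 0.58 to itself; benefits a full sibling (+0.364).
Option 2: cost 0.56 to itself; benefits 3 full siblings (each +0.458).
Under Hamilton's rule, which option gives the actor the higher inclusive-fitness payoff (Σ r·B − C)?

Option 2

Option 1: r to a full sibling = 0.5.
Option 1: Σ r·B − C = (1·0.5·0.364) − 0.58 = -0.398.
Option 2: r to a full sibling = 0.5.
Option 2: Σ r·B − C = (3·0.5·0.458) − 0.56 = 0.127.
Option 2 has the higher net inclusive-fitness payoff.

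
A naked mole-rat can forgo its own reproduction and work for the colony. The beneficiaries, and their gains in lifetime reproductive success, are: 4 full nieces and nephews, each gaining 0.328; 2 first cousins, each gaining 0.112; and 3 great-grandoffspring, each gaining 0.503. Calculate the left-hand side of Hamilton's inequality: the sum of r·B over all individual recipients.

r to a full niece or nephew = 1/4 (full aunt/uncle↔niece/nephew: two paths of length 3 through the shared grandparent pair: r = 2·(1/2)^3 = 1/4).
r to a first cousin = 0.125 (first cousins share one grandparent pair — two paths of length 4: r = 2·(1/2)^4 = 1/8).
r to a great-grandoffspring = 0.125 (three parent–offspring links: r = (1/2)^3 = 1/8).
Summing one r·B term per recipient: 4·0.25·0.328 + 2·0.125·0.112 + 3·0.125·0.503 = 0.544625.

0.544625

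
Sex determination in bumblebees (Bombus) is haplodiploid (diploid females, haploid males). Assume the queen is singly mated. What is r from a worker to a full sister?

Haplodiploid full sisters inherit their father's entire haploid genome identically (contributing 1/2) and on average half of their mother's contribution (1/2 · 1/2 = 1/4); r = 1/2 + 1/4 = 3/4.

0.75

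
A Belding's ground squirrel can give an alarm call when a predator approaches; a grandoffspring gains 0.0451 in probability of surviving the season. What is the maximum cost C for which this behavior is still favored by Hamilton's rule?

r to a grandoffspring = 0.25 (two parent–offspring links: r = (1/2)^2 = 1/4).
Hamilton's rule: n·r·B > C, so the trait is favored while C < n·r·B = 1·0.25·0.0451 = 0.011275.

0.011275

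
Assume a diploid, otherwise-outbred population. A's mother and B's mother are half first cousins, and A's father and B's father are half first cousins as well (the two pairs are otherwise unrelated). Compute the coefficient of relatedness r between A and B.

Relatedness sums over independent paths through distinct common ancestors.
A and B are related in two ways: half second cousins through their mothers (r = 1/64) and half second cousins through their fathers (r = 1/64).
r = 1/64 + 1/64 = 0.03125.

0.03125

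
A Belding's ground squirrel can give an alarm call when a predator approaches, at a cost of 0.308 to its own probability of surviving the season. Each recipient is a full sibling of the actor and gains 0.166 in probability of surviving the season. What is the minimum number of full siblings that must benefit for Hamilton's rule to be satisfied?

4

r to a full sibling = 0.5 (full sibs share both parents — two paths of length 2: r = 2·(1/2)^2 = 1/2).
Hamilton's rule: n·r·B > C  ⇒  n > C/(r·B) = 0.308/(0.5·0.166) = 3.711.
The smallest integer exceeding 3.711 is 4.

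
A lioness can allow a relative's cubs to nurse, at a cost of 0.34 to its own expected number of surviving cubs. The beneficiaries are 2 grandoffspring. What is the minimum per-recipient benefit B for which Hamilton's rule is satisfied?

r to a grandoffspring = 0.25 (two parent–offspring links: r = (1/2)^2 = 1/4).
Hamilton's rule with n recipients of equal r: n·r·B > C, so B > C/(n·r) = 0.34/(2·0.25) = 0.68.

0.68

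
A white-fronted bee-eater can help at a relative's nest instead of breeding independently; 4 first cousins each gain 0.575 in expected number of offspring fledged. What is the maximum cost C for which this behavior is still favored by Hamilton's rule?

r to a first cousin = 0.125 (first cousins share one grandparent pair — two paths of length 4: r = 2·(1/2)^4 = 1/8).
Hamilton's rule: n·r·B > C, so the trait is favored while C < n·r·B = 4·0.125·0.575 = 0.2875.

0.2875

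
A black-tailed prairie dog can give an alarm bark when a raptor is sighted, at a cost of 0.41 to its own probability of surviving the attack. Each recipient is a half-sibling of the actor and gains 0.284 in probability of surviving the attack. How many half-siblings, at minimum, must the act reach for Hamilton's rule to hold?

r to a half-sibling = 0.25 (half-sibs share one parent — one path of length 2: r = (1/2)^2 = 1/4).
Hamilton's rule: n·r·B > C  ⇒  n > C/(r·B) = 0.41/(0.25·0.284) = 5.775.
The smallest integer exceeding 5.775 is 6.

6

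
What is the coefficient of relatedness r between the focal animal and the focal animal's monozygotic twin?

1

Each parent–offspring link contributes a factor of 1/2, and independent paths through distinct common ancestors add.
Monozygotic twins share every allele identical by descent: r = 1.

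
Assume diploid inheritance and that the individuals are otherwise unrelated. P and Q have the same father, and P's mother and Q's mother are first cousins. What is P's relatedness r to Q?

0.28125

Relatedness sums over independent paths through distinct common ancestors.
P and Q are related in two ways: half-sibs through their shared father (r = 1/4) and second cousins through their mothers (r = 1/32).
r = 1/4 + 1/32 = 0.28125.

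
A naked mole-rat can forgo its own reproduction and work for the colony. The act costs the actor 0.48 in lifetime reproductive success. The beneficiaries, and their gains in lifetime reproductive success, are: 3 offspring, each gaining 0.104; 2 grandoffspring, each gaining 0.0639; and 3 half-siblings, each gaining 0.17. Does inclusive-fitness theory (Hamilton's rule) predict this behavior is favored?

No

Hamilton's rule: the trait is favored when the sum of r·B over every recipient exceeds the actor's cost C.
r to an offspring = 0.5 (one parent–offspring link: r = (1/2)^1 = 1/2).
r to a grandoffspring = 1/4 (two parent–offspring links: r = (1/2)^2 = 1/4).
r to a half-sibling = 0.25 (half-sibs share one parent — one path of length 2: r = (1/2)^2 = 1/4).
Summing one r·B term per recipient: 3·0.5·0.104 + 2·0.25·0.0639 + 3·0.25·0.17 = 0.31545.
0.31545 < 0.48: the indirect benefit is less than the cost.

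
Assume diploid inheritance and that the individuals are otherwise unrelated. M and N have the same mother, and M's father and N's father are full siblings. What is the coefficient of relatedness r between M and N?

0.375

Independent pedigree routes through distinct common ancestors add.
M and N are related in two ways: half-sibs through their shared mother (r = 1/4) and first cousins through their fathers (r = 1/8).
r = 1/4 + 1/8 = 0.375.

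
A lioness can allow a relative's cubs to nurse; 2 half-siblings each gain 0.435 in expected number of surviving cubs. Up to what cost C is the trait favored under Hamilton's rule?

r to a half-sibling = 0.25 (half-sibs share one parent — one path of length 2: r = (1/2)^2 = 1/4).
Hamilton's rule: n·r·B > C, so the trait is favored while C < n·r·B = 2·0.25·0.435 = 0.2175.

0.2175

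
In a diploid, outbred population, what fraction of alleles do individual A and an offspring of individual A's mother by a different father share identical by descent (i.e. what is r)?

Each parent–offspring link contributes a factor of 1/2, and independent paths through distinct common ancestors add.
Half-sibs share one parent — one path of length 2: r = (1/2)^2 = 1/4.

0.25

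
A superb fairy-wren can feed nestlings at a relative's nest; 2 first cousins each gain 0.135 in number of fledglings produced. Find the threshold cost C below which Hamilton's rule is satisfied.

r to a first cousin = 1/8 (first cousins share one grandparent pair — two paths of length 4: r = 2·(1/2)^4 = 1/8).
Hamilton's rule: n·r·B > C, so the trait is favored while C < n·r·B = 2·0.125·0.135 = 0.03375.

0.03375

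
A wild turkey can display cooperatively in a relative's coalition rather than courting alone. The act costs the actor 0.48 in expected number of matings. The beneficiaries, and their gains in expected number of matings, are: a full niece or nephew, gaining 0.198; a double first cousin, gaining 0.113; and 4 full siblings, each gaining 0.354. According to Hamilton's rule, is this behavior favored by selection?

Yes

Hamilton's rule: the trait is favored when the sum of r·B over every recipient exceeds the actor's cost C.
r to a full niece or nephew = 0.25 (full aunt/uncle↔niece/nephew: two paths of length 3 through the shared grandparent pair: r = 2·(1/2)^3 = 1/4).
r to a double first cousin = 1/4 (double first cousins share both grandparent pairs — four paths of length 4: r = 4·(1/2)^4 = 1/4).
r to a full sibling = 0.5 (full sibs share both parents — two paths of length 2: r = 2·(1/2)^2 = 1/2).
Summing one r·B term per recipient: 1·0.25·0.198 + 1·0.25·0.113 + 4·0.5·0.354 = 0.78575.
0.78575 > 0.48: the indirect benefit exceeds the cost.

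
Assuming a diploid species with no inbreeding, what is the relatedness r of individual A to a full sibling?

Full sibs share both parents — two paths of length 2: r = 2·(1/2)^2 = 1/2.

0.5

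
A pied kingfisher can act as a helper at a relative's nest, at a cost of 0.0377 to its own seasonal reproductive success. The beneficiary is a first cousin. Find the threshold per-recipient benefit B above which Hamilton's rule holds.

0.3016

r to a first cousin = 1/8 (first cousins share one grandparent pair — two paths of length 4: r = 2·(1/2)^4 = 1/8).
Hamilton's rule with n recipients of equal r: n·r·B > C, so B > C/(n·r) = 0.0377/(1·0.125) = 0.3016.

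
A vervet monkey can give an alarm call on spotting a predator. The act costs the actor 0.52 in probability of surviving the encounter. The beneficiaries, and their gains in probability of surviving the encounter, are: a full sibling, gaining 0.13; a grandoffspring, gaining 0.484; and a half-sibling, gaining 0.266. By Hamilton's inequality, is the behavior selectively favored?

Hamilton's rule: the trait is favored when the sum of r·B over every recipient exceeds the actor's cost C.
r to a full sibling = 0.5 (full sibs share both parents — two paths of length 2: r = 2·(1/2)^2 = 1/2).
r to a grandoffspring = 0.25 (two parent–offspring links: r = (1/2)^2 = 1/4).
r to a half-sibling = 0.25 (half-sibs share one parent — one path of length 2: r = (1/2)^2 = 1/4).
Summing one r·B term per recipient: 1·0.5·0.13 + 1·0.25·0.484 + 1·0.25·0.266 = 0.2525.
0.2525 < 0.52: the indirect benefit is less than the cost.

No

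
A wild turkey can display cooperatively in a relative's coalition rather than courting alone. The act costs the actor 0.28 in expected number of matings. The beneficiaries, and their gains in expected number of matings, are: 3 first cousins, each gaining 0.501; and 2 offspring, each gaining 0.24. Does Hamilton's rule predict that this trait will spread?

Hamilton's rule: the trait is favored when the sum of r·B over every recipient exceeds the actor's cost C.
r to a first cousin = 0.125 (first cousins share one grandparent pair — two paths of length 4: r = 2·(1/2)^4 = 1/8).
r to an offspring = 0.5 (one parent–offspring link: r = (1/2)^1 = 1/2).
Summing one r·B term per recipient: 3·0.125·0.501 + 2·0.5·0.24 = 0.427875.
0.427875 > 0.28: the indirect benefit exceeds the cost.

Yes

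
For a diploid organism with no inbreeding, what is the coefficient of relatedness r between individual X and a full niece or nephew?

0.25

Each parent–offspring link contributes a factor of 1/2, and independent paths through distinct common ancestors add.
Full aunt/uncle↔niece/nephew: two paths of length 3 through the shared grandparent pair: r = 2·(1/2)^3 = 1/4.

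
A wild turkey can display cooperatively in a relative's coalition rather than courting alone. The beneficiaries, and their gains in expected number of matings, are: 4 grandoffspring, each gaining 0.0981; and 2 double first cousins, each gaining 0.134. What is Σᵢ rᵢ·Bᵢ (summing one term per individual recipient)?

0.1651

r to a grandoffspring = 0.25 (two parent–offspring links: r = (1/2)^2 = 1/4).
r to a double first cousin = 0.25 (double first cousins share both grandparent pairs — four paths of length 4: r = 4·(1/2)^4 = 1/4).
Summing one r·B term per recipient: 4·0.25·0.0981 + 2·0.25·0.134 = 0.1651.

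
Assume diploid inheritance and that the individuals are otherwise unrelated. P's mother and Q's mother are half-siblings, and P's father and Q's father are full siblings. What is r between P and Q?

Independent pedigree routes through distinct common ancestors add.
P and Q are related in two ways: half first cousins through their mothers (r = 1/16) and first cousins through their fathers (r = 1/8).
r = 1/16 + 1/8 = 3/16 = 0.1875.

0.1875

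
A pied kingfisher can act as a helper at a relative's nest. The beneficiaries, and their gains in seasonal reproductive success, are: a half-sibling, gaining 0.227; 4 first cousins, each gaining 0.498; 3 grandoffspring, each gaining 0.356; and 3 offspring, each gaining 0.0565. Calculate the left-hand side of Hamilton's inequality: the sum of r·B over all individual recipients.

0.6575

r to a half-sibling = 0.25 (half-sibs share one parent — one path of length 2: r = (1/2)^2 = 1/4).
r to a first cousin = 1/8 (first cousins share one grandparent pair — two paths of length 4: r = 2·(1/2)^4 = 1/8).
r to a grandoffspring = 0.25 (two parent–offspring links: r = (1/2)^2 = 1/4).
r to an offspring = 1/2 (one parent–offspring link: r = (1/2)^1 = 1/2).
Summing one r·B term per recipient: 1·0.25·0.227 + 4·0.125·0.498 + 3·0.25·0.356 + 3·0.5·0.0565 = 0.6575.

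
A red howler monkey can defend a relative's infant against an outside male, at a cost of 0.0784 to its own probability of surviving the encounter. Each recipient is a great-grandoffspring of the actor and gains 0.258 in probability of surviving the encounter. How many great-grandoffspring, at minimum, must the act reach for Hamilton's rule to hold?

3

r to a great-grandoffspring = 0.125 (three parent–offspring links: r = (1/2)^3 = 1/8).
Hamilton's rule: n·r·B > C  ⇒  n > C/(r·B) = 0.0784/(0.125·0.258) = 2.431.
The smallest integer exceeding 2.431 is 3.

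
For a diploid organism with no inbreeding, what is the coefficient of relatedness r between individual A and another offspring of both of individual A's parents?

0.5

Each parent–offspring link contributes a factor of 1/2, and independent paths through distinct common ancestors add.
Full sibs share both parents — two paths of length 2: r = 2·(1/2)^2 = 1/2.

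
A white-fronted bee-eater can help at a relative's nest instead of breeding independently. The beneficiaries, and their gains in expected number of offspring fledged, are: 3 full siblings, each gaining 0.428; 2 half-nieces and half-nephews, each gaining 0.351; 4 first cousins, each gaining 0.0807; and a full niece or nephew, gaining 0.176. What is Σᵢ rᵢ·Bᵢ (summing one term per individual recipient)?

r to a full sibling = 0.5 (full sibs share both parents — two paths of length 2: r = 2·(1/2)^2 = 1/2).
r to a half-niece or half-nephew = 1/8 (half-aunt/uncle↔niece/nephew: one path of length 3: r = (1/2)^3 = 1/8).
r to a first cousin = 1/8 (first cousins share one grandparent pair — two paths of length 4: r = 2·(1/2)^4 = 1/8).
r to a full niece or nephew = 0.25 (full aunt/uncle↔niece/nephew: two paths of length 3 through the shared grandparent pair: r = 2·(1/2)^3 = 1/4).
Summing one r·B term per recipient: 3·0.5·0.428 + 2·0.125·0.351 + 4·0.125·0.0807 + 1·0.25·0.176 = 0.8141.

0.8141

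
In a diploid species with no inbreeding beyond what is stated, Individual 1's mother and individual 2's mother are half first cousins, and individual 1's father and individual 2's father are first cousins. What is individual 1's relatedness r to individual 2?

0.046875

Independent pedigree routes through distinct common ancestors add.
Individual 1 and individual 2 are related in two ways: half second cousins through their mothers (r = 1/64) and second cousins through their fathers (r = 1/32).
r = 1/64 + 1/32 = 3/64 = 0.046875.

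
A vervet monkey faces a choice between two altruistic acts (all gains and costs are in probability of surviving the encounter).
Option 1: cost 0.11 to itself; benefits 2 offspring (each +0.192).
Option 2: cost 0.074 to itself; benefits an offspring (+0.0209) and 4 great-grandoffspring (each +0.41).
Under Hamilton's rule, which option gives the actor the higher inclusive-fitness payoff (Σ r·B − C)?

Option 2

Option 1: r to an offspring = 0.5.
Option 1: Σ r·B − C = (2·0.5·0.192) − 0.11 = 0.082.
Option 2: r to an offspring = 0.5.
Option 2: r to a great-grandoffspring = 0.125.
Option 2: Σ r·B − C = (1·0.5·0.0209 + 4·0.125·0.41) − 0.074 = 0.14145.
Option 2 has the higher net inclusive-fitness payoff.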